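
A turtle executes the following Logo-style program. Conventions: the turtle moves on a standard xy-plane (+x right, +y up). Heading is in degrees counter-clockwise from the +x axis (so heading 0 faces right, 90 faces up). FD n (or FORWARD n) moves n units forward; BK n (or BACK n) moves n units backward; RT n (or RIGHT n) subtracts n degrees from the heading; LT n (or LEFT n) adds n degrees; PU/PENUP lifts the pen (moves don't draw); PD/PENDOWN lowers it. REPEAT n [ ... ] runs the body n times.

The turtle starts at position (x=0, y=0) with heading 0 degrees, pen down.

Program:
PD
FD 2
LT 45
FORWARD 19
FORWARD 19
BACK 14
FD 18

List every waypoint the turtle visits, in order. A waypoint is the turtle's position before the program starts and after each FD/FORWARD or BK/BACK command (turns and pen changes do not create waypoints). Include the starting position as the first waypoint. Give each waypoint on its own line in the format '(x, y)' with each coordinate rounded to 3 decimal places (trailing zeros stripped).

Answer: (0, 0)
(2, 0)
(15.435, 13.435)
(28.87, 26.87)
(18.971, 16.971)
(31.698, 29.698)

Derivation:
Executing turtle program step by step:
Start: pos=(0,0), heading=0, pen down
PD: pen down
FD 2: (0,0) -> (2,0) [heading=0, draw]
LT 45: heading 0 -> 45
FD 19: (2,0) -> (15.435,13.435) [heading=45, draw]
FD 19: (15.435,13.435) -> (28.87,26.87) [heading=45, draw]
BK 14: (28.87,26.87) -> (18.971,16.971) [heading=45, draw]
FD 18: (18.971,16.971) -> (31.698,29.698) [heading=45, draw]
Final: pos=(31.698,29.698), heading=45, 5 segment(s) drawn
Waypoints (6 total):
(0, 0)
(2, 0)
(15.435, 13.435)
(28.87, 26.87)
(18.971, 16.971)
(31.698, 29.698)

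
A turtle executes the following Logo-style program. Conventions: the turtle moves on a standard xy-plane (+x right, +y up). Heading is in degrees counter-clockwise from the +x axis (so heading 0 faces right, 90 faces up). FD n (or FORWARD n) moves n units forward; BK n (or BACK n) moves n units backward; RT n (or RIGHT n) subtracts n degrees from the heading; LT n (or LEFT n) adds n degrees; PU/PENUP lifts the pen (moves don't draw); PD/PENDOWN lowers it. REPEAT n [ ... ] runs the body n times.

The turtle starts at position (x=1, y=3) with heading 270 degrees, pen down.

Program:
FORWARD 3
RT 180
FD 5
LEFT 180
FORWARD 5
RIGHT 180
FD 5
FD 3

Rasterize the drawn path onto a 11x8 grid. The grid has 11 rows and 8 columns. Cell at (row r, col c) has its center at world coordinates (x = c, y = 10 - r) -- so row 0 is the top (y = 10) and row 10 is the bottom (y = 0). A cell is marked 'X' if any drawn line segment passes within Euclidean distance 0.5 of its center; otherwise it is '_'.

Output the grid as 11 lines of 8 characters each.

Answer: ________
________
_X______
_X______
_X______
_X______
_X______
_X______
_X______
_X______
_X______

Derivation:
Segment 0: (1,3) -> (1,0)
Segment 1: (1,0) -> (1,5)
Segment 2: (1,5) -> (1,0)
Segment 3: (1,0) -> (1,5)
Segment 4: (1,5) -> (1,8)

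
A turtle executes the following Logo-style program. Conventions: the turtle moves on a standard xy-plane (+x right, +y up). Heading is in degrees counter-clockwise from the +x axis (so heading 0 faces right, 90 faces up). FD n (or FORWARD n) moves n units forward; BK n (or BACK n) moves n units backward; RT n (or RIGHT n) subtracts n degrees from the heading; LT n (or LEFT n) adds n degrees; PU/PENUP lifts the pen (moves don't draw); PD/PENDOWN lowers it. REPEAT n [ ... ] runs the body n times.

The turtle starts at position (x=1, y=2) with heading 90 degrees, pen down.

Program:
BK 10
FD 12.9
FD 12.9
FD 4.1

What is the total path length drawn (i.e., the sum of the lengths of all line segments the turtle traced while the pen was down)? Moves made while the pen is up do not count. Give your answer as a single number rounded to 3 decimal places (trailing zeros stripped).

Answer: 39.9

Derivation:
Executing turtle program step by step:
Start: pos=(1,2), heading=90, pen down
BK 10: (1,2) -> (1,-8) [heading=90, draw]
FD 12.9: (1,-8) -> (1,4.9) [heading=90, draw]
FD 12.9: (1,4.9) -> (1,17.8) [heading=90, draw]
FD 4.1: (1,17.8) -> (1,21.9) [heading=90, draw]
Final: pos=(1,21.9), heading=90, 4 segment(s) drawn

Segment lengths:
  seg 1: (1,2) -> (1,-8), length = 10
  seg 2: (1,-8) -> (1,4.9), length = 12.9
  seg 3: (1,4.9) -> (1,17.8), length = 12.9
  seg 4: (1,17.8) -> (1,21.9), length = 4.1
Total = 39.9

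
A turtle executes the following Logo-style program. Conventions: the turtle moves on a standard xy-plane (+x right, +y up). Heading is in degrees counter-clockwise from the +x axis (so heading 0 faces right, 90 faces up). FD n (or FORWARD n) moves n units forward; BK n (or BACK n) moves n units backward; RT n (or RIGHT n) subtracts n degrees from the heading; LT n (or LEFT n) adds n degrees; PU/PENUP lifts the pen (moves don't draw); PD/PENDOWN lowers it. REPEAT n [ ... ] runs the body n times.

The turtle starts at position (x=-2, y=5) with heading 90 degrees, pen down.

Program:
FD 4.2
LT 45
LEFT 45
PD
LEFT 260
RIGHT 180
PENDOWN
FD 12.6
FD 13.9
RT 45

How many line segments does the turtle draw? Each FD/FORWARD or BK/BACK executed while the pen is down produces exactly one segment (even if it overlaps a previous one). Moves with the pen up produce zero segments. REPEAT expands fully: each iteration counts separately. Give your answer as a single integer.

Executing turtle program step by step:
Start: pos=(-2,5), heading=90, pen down
FD 4.2: (-2,5) -> (-2,9.2) [heading=90, draw]
LT 45: heading 90 -> 135
LT 45: heading 135 -> 180
PD: pen down
LT 260: heading 180 -> 80
RT 180: heading 80 -> 260
PD: pen down
FD 12.6: (-2,9.2) -> (-4.188,-3.209) [heading=260, draw]
FD 13.9: (-4.188,-3.209) -> (-6.602,-16.897) [heading=260, draw]
RT 45: heading 260 -> 215
Final: pos=(-6.602,-16.897), heading=215, 3 segment(s) drawn
Segments drawn: 3

Answer: 3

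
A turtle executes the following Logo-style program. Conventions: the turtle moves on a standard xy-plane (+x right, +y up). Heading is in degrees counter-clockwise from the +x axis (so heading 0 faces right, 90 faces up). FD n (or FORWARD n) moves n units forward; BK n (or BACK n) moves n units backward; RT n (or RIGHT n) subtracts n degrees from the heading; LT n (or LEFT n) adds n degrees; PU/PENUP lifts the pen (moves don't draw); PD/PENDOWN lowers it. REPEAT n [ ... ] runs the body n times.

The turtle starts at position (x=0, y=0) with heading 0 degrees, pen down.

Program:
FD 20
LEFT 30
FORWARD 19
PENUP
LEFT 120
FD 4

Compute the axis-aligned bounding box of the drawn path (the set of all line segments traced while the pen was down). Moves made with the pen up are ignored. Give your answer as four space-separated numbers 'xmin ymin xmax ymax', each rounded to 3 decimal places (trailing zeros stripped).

Answer: 0 0 36.454 9.5

Derivation:
Executing turtle program step by step:
Start: pos=(0,0), heading=0, pen down
FD 20: (0,0) -> (20,0) [heading=0, draw]
LT 30: heading 0 -> 30
FD 19: (20,0) -> (36.454,9.5) [heading=30, draw]
PU: pen up
LT 120: heading 30 -> 150
FD 4: (36.454,9.5) -> (32.99,11.5) [heading=150, move]
Final: pos=(32.99,11.5), heading=150, 2 segment(s) drawn

Segment endpoints: x in {0, 20, 36.454}, y in {0, 9.5}
xmin=0, ymin=0, xmax=36.454, ymax=9.5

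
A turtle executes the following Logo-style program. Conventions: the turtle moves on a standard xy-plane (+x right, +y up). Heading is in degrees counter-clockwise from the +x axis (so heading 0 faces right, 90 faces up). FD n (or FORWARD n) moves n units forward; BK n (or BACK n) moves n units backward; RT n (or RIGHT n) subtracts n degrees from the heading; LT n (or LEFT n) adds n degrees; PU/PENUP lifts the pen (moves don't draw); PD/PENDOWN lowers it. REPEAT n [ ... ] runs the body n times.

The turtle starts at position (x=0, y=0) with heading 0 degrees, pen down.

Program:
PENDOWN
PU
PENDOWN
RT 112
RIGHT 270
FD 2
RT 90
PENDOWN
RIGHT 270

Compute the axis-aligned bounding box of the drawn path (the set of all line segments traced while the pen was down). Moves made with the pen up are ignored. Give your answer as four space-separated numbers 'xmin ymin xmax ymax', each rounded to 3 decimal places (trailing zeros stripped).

Executing turtle program step by step:
Start: pos=(0,0), heading=0, pen down
PD: pen down
PU: pen up
PD: pen down
RT 112: heading 0 -> 248
RT 270: heading 248 -> 338
FD 2: (0,0) -> (1.854,-0.749) [heading=338, draw]
RT 90: heading 338 -> 248
PD: pen down
RT 270: heading 248 -> 338
Final: pos=(1.854,-0.749), heading=338, 1 segment(s) drawn

Segment endpoints: x in {0, 1.854}, y in {-0.749, 0}
xmin=0, ymin=-0.749, xmax=1.854, ymax=0

Answer: 0 -0.749 1.854 0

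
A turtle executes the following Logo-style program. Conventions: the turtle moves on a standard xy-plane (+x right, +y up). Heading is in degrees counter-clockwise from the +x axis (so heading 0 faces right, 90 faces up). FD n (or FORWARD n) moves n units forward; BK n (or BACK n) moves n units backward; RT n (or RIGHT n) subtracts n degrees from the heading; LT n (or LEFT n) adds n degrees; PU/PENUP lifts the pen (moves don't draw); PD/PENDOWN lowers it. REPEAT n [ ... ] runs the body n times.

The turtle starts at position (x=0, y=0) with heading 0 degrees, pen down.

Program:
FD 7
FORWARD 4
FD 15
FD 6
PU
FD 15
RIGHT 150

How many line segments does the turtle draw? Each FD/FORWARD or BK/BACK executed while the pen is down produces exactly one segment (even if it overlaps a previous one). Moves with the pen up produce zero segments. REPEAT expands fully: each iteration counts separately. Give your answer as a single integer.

Answer: 4

Derivation:
Executing turtle program step by step:
Start: pos=(0,0), heading=0, pen down
FD 7: (0,0) -> (7,0) [heading=0, draw]
FD 4: (7,0) -> (11,0) [heading=0, draw]
FD 15: (11,0) -> (26,0) [heading=0, draw]
FD 6: (26,0) -> (32,0) [heading=0, draw]
PU: pen up
FD 15: (32,0) -> (47,0) [heading=0, move]
RT 150: heading 0 -> 210
Final: pos=(47,0), heading=210, 4 segment(s) drawn
Segments drawn: 4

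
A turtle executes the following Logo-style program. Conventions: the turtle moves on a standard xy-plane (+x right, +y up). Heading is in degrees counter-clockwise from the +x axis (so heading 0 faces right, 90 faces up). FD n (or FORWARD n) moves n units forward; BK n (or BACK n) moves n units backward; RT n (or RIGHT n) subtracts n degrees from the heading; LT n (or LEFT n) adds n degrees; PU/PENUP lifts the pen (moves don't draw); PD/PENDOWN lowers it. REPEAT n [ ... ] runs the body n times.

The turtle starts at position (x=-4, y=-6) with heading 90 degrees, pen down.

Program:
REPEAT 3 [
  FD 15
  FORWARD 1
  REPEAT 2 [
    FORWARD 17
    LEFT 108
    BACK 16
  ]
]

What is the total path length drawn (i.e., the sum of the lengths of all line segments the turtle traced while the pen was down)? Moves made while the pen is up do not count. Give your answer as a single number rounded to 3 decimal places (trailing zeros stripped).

Answer: 246

Derivation:
Executing turtle program step by step:
Start: pos=(-4,-6), heading=90, pen down
REPEAT 3 [
  -- iteration 1/3 --
  FD 15: (-4,-6) -> (-4,9) [heading=90, draw]
  FD 1: (-4,9) -> (-4,10) [heading=90, draw]
  REPEAT 2 [
    -- iteration 1/2 --
    FD 17: (-4,10) -> (-4,27) [heading=90, draw]
    LT 108: heading 90 -> 198
    BK 16: (-4,27) -> (11.217,31.944) [heading=198, draw]
    -- iteration 2/2 --
    FD 17: (11.217,31.944) -> (-4.951,26.691) [heading=198, draw]
    LT 108: heading 198 -> 306
    BK 16: (-4.951,26.691) -> (-14.356,39.635) [heading=306, draw]
  ]
  -- iteration 2/3 --
  FD 15: (-14.356,39.635) -> (-5.539,27.5) [heading=306, draw]
  FD 1: (-5.539,27.5) -> (-4.951,26.691) [heading=306, draw]
  REPEAT 2 [
    -- iteration 1/2 --
    FD 17: (-4.951,26.691) -> (5.041,12.938) [heading=306, draw]
    LT 108: heading 306 -> 54
    BK 16: (5.041,12.938) -> (-4.363,-0.007) [heading=54, draw]
    -- iteration 2/2 --
    FD 17: (-4.363,-0.007) -> (5.629,13.747) [heading=54, draw]
    LT 108: heading 54 -> 162
    BK 16: (5.629,13.747) -> (20.846,8.802) [heading=162, draw]
  ]
  -- iteration 3/3 --
  FD 15: (20.846,8.802) -> (6.58,13.438) [heading=162, draw]
  FD 1: (6.58,13.438) -> (5.629,13.747) [heading=162, draw]
  REPEAT 2 [
    -- iteration 1/2 --
    FD 17: (5.629,13.747) -> (-10.539,19) [heading=162, draw]
    LT 108: heading 162 -> 270
    BK 16: (-10.539,19) -> (-10.539,35) [heading=270, draw]
    -- iteration 2/2 --
    FD 17: (-10.539,35) -> (-10.539,18) [heading=270, draw]
    LT 108: heading 270 -> 18
    BK 16: (-10.539,18) -> (-25.756,13.056) [heading=18, draw]
  ]
]
Final: pos=(-25.756,13.056), heading=18, 18 segment(s) drawn

Segment lengths:
  seg 1: (-4,-6) -> (-4,9), length = 15
  seg 2: (-4,9) -> (-4,10), length = 1
  seg 3: (-4,10) -> (-4,27), length = 17
  seg 4: (-4,27) -> (11.217,31.944), length = 16
  seg 5: (11.217,31.944) -> (-4.951,26.691), length = 17
  seg 6: (-4.951,26.691) -> (-14.356,39.635), length = 16
  seg 7: (-14.356,39.635) -> (-5.539,27.5), length = 15
  seg 8: (-5.539,27.5) -> (-4.951,26.691), length = 1
  seg 9: (-4.951,26.691) -> (5.041,12.938), length = 17
  seg 10: (5.041,12.938) -> (-4.363,-0.007), length = 16
  seg 11: (-4.363,-0.007) -> (5.629,13.747), length = 17
  seg 12: (5.629,13.747) -> (20.846,8.802), length = 16
  seg 13: (20.846,8.802) -> (6.58,13.438), length = 15
  seg 14: (6.58,13.438) -> (5.629,13.747), length = 1
  seg 15: (5.629,13.747) -> (-10.539,19), length = 17
  seg 16: (-10.539,19) -> (-10.539,35), length = 16
  seg 17: (-10.539,35) -> (-10.539,18), length = 17
  seg 18: (-10.539,18) -> (-25.756,13.056), length = 16
Total = 246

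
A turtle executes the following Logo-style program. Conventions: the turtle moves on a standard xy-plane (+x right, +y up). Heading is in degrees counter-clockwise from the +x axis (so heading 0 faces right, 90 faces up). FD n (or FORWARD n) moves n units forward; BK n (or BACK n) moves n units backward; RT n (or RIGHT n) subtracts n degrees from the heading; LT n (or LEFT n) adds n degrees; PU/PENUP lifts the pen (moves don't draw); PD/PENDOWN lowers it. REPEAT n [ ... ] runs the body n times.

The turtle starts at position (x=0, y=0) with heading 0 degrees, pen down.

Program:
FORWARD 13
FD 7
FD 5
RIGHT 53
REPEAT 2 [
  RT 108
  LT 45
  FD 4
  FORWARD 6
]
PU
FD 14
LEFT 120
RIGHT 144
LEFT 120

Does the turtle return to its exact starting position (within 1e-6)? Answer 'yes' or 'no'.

Answer: no

Derivation:
Executing turtle program step by step:
Start: pos=(0,0), heading=0, pen down
FD 13: (0,0) -> (13,0) [heading=0, draw]
FD 7: (13,0) -> (20,0) [heading=0, draw]
FD 5: (20,0) -> (25,0) [heading=0, draw]
RT 53: heading 0 -> 307
REPEAT 2 [
  -- iteration 1/2 --
  RT 108: heading 307 -> 199
  LT 45: heading 199 -> 244
  FD 4: (25,0) -> (23.247,-3.595) [heading=244, draw]
  FD 6: (23.247,-3.595) -> (20.616,-8.988) [heading=244, draw]
  -- iteration 2/2 --
  RT 108: heading 244 -> 136
  LT 45: heading 136 -> 181
  FD 4: (20.616,-8.988) -> (16.617,-9.058) [heading=181, draw]
  FD 6: (16.617,-9.058) -> (10.618,-9.162) [heading=181, draw]
]
PU: pen up
FD 14: (10.618,-9.162) -> (-3.38,-9.407) [heading=181, move]
LT 120: heading 181 -> 301
RT 144: heading 301 -> 157
LT 120: heading 157 -> 277
Final: pos=(-3.38,-9.407), heading=277, 7 segment(s) drawn

Start position: (0, 0)
Final position: (-3.38, -9.407)
Distance = 9.996; >= 1e-6 -> NOT closed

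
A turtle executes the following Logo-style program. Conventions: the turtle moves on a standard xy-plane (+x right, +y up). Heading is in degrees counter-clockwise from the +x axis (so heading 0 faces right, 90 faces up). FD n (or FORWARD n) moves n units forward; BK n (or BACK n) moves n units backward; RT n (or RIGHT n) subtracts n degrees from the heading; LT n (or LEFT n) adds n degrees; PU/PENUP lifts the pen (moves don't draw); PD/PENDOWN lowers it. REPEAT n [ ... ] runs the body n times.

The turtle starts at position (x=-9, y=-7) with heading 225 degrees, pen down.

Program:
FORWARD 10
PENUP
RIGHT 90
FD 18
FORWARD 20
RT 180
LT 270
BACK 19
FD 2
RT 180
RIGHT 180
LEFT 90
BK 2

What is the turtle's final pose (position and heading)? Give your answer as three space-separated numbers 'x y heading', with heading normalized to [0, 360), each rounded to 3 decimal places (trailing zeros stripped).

Answer: -32.335 26.234 315

Derivation:
Executing turtle program step by step:
Start: pos=(-9,-7), heading=225, pen down
FD 10: (-9,-7) -> (-16.071,-14.071) [heading=225, draw]
PU: pen up
RT 90: heading 225 -> 135
FD 18: (-16.071,-14.071) -> (-28.799,-1.343) [heading=135, move]
FD 20: (-28.799,-1.343) -> (-42.941,12.799) [heading=135, move]
RT 180: heading 135 -> 315
LT 270: heading 315 -> 225
BK 19: (-42.941,12.799) -> (-29.506,26.234) [heading=225, move]
FD 2: (-29.506,26.234) -> (-30.92,24.82) [heading=225, move]
RT 180: heading 225 -> 45
RT 180: heading 45 -> 225
LT 90: heading 225 -> 315
BK 2: (-30.92,24.82) -> (-32.335,26.234) [heading=315, move]
Final: pos=(-32.335,26.234), heading=315, 1 segment(s) drawn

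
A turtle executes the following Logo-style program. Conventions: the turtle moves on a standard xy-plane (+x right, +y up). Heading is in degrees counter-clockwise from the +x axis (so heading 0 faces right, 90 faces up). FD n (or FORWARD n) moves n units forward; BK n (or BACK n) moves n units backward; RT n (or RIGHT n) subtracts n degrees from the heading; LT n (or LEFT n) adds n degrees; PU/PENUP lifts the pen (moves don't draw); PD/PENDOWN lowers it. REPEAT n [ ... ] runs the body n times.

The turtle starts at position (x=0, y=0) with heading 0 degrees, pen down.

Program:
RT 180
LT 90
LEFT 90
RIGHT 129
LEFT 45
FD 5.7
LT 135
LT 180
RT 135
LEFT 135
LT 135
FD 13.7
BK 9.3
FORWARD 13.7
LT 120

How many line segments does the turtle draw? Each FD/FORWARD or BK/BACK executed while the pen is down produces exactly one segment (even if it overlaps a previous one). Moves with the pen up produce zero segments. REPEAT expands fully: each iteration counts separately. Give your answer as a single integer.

Answer: 4

Derivation:
Executing turtle program step by step:
Start: pos=(0,0), heading=0, pen down
RT 180: heading 0 -> 180
LT 90: heading 180 -> 270
LT 90: heading 270 -> 0
RT 129: heading 0 -> 231
LT 45: heading 231 -> 276
FD 5.7: (0,0) -> (0.596,-5.669) [heading=276, draw]
LT 135: heading 276 -> 51
LT 180: heading 51 -> 231
RT 135: heading 231 -> 96
LT 135: heading 96 -> 231
LT 135: heading 231 -> 6
FD 13.7: (0.596,-5.669) -> (14.221,-4.237) [heading=6, draw]
BK 9.3: (14.221,-4.237) -> (4.972,-5.209) [heading=6, draw]
FD 13.7: (4.972,-5.209) -> (18.597,-3.777) [heading=6, draw]
LT 120: heading 6 -> 126
Final: pos=(18.597,-3.777), heading=126, 4 segment(s) drawn
Segments drawn: 4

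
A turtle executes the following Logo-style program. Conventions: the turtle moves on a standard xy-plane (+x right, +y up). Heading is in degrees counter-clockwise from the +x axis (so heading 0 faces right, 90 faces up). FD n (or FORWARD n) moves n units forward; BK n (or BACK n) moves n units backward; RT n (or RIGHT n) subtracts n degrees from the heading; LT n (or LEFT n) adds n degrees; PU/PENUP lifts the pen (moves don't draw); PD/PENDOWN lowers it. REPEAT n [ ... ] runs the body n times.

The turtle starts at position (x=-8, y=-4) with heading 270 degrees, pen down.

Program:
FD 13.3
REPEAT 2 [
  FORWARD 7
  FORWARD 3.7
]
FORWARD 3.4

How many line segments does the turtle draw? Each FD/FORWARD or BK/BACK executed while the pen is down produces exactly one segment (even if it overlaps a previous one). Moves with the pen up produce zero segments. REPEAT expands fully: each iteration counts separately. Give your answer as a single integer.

Executing turtle program step by step:
Start: pos=(-8,-4), heading=270, pen down
FD 13.3: (-8,-4) -> (-8,-17.3) [heading=270, draw]
REPEAT 2 [
  -- iteration 1/2 --
  FD 7: (-8,-17.3) -> (-8,-24.3) [heading=270, draw]
  FD 3.7: (-8,-24.3) -> (-8,-28) [heading=270, draw]
  -- iteration 2/2 --
  FD 7: (-8,-28) -> (-8,-35) [heading=270, draw]
  FD 3.7: (-8,-35) -> (-8,-38.7) [heading=270, draw]
]
FD 3.4: (-8,-38.7) -> (-8,-42.1) [heading=270, draw]
Final: pos=(-8,-42.1), heading=270, 6 segment(s) drawn
Segments drawn: 6

Answer: 6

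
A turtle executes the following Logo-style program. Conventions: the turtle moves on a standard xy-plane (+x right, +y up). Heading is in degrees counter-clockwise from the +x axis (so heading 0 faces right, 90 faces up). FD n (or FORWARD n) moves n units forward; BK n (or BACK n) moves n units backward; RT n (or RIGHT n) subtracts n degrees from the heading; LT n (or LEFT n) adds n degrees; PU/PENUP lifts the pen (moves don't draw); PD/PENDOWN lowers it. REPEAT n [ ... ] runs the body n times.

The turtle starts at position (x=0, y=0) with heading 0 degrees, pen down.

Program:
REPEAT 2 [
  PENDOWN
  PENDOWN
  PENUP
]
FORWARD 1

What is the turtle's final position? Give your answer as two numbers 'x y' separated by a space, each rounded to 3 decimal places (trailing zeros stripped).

Answer: 1 0

Derivation:
Executing turtle program step by step:
Start: pos=(0,0), heading=0, pen down
REPEAT 2 [
  -- iteration 1/2 --
  PD: pen down
  PD: pen down
  PU: pen up
  -- iteration 2/2 --
  PD: pen down
  PD: pen down
  PU: pen up
]
FD 1: (0,0) -> (1,0) [heading=0, move]
Final: pos=(1,0), heading=0, 0 segment(s) drawn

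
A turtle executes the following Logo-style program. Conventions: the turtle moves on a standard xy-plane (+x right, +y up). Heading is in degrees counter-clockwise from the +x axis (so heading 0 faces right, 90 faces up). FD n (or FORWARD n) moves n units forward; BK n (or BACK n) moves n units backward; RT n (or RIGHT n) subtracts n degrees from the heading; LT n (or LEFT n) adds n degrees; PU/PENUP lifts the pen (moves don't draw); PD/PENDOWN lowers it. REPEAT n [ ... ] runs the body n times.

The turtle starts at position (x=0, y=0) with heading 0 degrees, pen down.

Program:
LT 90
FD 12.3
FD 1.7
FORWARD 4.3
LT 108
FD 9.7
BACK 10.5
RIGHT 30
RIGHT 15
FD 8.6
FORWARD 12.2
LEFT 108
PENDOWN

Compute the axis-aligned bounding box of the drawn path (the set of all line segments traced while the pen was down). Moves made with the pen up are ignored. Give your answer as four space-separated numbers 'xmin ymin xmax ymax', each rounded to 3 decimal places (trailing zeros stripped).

Answer: -17.772 0 0.761 27.99

Derivation:
Executing turtle program step by step:
Start: pos=(0,0), heading=0, pen down
LT 90: heading 0 -> 90
FD 12.3: (0,0) -> (0,12.3) [heading=90, draw]
FD 1.7: (0,12.3) -> (0,14) [heading=90, draw]
FD 4.3: (0,14) -> (0,18.3) [heading=90, draw]
LT 108: heading 90 -> 198
FD 9.7: (0,18.3) -> (-9.225,15.303) [heading=198, draw]
BK 10.5: (-9.225,15.303) -> (0.761,18.547) [heading=198, draw]
RT 30: heading 198 -> 168
RT 15: heading 168 -> 153
FD 8.6: (0.761,18.547) -> (-6.902,22.452) [heading=153, draw]
FD 12.2: (-6.902,22.452) -> (-17.772,27.99) [heading=153, draw]
LT 108: heading 153 -> 261
PD: pen down
Final: pos=(-17.772,27.99), heading=261, 7 segment(s) drawn

Segment endpoints: x in {-17.772, -9.225, -6.902, 0, 0, 0, 0, 0.761}, y in {0, 12.3, 14, 15.303, 18.3, 18.547, 22.452, 27.99}
xmin=-17.772, ymin=0, xmax=0.761, ymax=27.99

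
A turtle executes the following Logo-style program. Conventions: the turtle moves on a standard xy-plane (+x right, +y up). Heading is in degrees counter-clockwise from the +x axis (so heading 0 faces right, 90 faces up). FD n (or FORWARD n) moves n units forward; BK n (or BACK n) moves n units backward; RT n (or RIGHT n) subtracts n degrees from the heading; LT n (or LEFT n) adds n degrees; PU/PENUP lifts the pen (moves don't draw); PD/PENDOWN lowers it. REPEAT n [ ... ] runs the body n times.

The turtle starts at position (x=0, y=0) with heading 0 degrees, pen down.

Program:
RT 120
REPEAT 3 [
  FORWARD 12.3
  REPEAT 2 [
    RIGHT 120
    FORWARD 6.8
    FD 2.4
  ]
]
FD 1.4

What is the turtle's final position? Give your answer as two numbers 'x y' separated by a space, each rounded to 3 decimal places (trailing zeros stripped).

Answer: -0.7 -1.212

Derivation:
Executing turtle program step by step:
Start: pos=(0,0), heading=0, pen down
RT 120: heading 0 -> 240
REPEAT 3 [
  -- iteration 1/3 --
  FD 12.3: (0,0) -> (-6.15,-10.652) [heading=240, draw]
  REPEAT 2 [
    -- iteration 1/2 --
    RT 120: heading 240 -> 120
    FD 6.8: (-6.15,-10.652) -> (-9.55,-4.763) [heading=120, draw]
    FD 2.4: (-9.55,-4.763) -> (-10.75,-2.685) [heading=120, draw]
    -- iteration 2/2 --
    RT 120: heading 120 -> 0
    FD 6.8: (-10.75,-2.685) -> (-3.95,-2.685) [heading=0, draw]
    FD 2.4: (-3.95,-2.685) -> (-1.55,-2.685) [heading=0, draw]
  ]
  -- iteration 2/3 --
  FD 12.3: (-1.55,-2.685) -> (10.75,-2.685) [heading=0, draw]
  REPEAT 2 [
    -- iteration 1/2 --
    RT 120: heading 0 -> 240
    FD 6.8: (10.75,-2.685) -> (7.35,-8.574) [heading=240, draw]
    FD 2.4: (7.35,-8.574) -> (6.15,-10.652) [heading=240, draw]
    -- iteration 2/2 --
    RT 120: heading 240 -> 120
    FD 6.8: (6.15,-10.652) -> (2.75,-4.763) [heading=120, draw]
    FD 2.4: (2.75,-4.763) -> (1.55,-2.685) [heading=120, draw]
  ]
  -- iteration 3/3 --
  FD 12.3: (1.55,-2.685) -> (-4.6,7.967) [heading=120, draw]
  REPEAT 2 [
    -- iteration 1/2 --
    RT 120: heading 120 -> 0
    FD 6.8: (-4.6,7.967) -> (2.2,7.967) [heading=0, draw]
    FD 2.4: (2.2,7.967) -> (4.6,7.967) [heading=0, draw]
    -- iteration 2/2 --
    RT 120: heading 0 -> 240
    FD 6.8: (4.6,7.967) -> (1.2,2.078) [heading=240, draw]
    FD 2.4: (1.2,2.078) -> (0,0) [heading=240, draw]
  ]
]
FD 1.4: (0,0) -> (-0.7,-1.212) [heading=240, draw]
Final: pos=(-0.7,-1.212), heading=240, 16 segment(s) drawn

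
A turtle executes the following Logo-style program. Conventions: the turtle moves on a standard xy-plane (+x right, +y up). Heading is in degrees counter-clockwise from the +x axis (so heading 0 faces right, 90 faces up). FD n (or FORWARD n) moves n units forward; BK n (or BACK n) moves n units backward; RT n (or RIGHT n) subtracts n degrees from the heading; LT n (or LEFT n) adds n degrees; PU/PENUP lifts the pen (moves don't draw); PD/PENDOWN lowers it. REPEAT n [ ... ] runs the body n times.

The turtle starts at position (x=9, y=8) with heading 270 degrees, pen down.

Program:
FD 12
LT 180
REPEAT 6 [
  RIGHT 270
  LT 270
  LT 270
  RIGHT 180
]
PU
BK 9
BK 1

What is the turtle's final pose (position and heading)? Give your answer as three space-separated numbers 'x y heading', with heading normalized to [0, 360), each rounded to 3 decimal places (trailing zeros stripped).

Executing turtle program step by step:
Start: pos=(9,8), heading=270, pen down
FD 12: (9,8) -> (9,-4) [heading=270, draw]
LT 180: heading 270 -> 90
REPEAT 6 [
  -- iteration 1/6 --
  RT 270: heading 90 -> 180
  LT 270: heading 180 -> 90
  LT 270: heading 90 -> 0
  RT 180: heading 0 -> 180
  -- iteration 2/6 --
  RT 270: heading 180 -> 270
  LT 270: heading 270 -> 180
  LT 270: heading 180 -> 90
  RT 180: heading 90 -> 270
  -- iteration 3/6 --
  RT 270: heading 270 -> 0
  LT 270: heading 0 -> 270
  LT 270: heading 270 -> 180
  RT 180: heading 180 -> 0
  -- iteration 4/6 --
  RT 270: heading 0 -> 90
  LT 270: heading 90 -> 0
  LT 270: heading 0 -> 270
  RT 180: heading 270 -> 90
  -- iteration 5/6 --
  RT 270: heading 90 -> 180
  LT 270: heading 180 -> 90
  LT 270: heading 90 -> 0
  RT 180: heading 0 -> 180
  -- iteration 6/6 --
  RT 270: heading 180 -> 270
  LT 270: heading 270 -> 180
  LT 270: heading 180 -> 90
  RT 180: heading 90 -> 270
]
PU: pen up
BK 9: (9,-4) -> (9,5) [heading=270, move]
BK 1: (9,5) -> (9,6) [heading=270, move]
Final: pos=(9,6), heading=270, 1 segment(s) drawn

Answer: 9 6 270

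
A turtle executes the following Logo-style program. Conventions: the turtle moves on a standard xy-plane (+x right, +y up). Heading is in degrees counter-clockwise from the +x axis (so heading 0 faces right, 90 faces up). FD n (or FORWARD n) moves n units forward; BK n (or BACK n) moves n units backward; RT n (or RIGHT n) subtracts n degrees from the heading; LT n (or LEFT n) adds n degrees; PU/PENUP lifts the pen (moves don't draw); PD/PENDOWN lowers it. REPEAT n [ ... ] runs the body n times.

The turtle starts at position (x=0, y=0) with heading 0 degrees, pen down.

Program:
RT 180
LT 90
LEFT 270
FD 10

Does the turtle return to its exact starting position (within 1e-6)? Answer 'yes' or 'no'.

Answer: no

Derivation:
Executing turtle program step by step:
Start: pos=(0,0), heading=0, pen down
RT 180: heading 0 -> 180
LT 90: heading 180 -> 270
LT 270: heading 270 -> 180
FD 10: (0,0) -> (-10,0) [heading=180, draw]
Final: pos=(-10,0), heading=180, 1 segment(s) drawn

Start position: (0, 0)
Final position: (-10, 0)
Distance = 10; >= 1e-6 -> NOT closed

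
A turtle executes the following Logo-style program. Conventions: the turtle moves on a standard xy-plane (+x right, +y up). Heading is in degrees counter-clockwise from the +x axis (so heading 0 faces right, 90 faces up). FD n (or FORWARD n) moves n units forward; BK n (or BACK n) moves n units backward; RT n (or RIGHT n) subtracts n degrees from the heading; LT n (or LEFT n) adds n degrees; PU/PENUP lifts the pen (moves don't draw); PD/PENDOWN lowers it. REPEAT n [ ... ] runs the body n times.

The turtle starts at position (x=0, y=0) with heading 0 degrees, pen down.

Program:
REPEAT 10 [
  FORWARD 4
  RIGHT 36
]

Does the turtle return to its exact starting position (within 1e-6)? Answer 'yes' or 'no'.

Answer: yes

Derivation:
Executing turtle program step by step:
Start: pos=(0,0), heading=0, pen down
REPEAT 10 [
  -- iteration 1/10 --
  FD 4: (0,0) -> (4,0) [heading=0, draw]
  RT 36: heading 0 -> 324
  -- iteration 2/10 --
  FD 4: (4,0) -> (7.236,-2.351) [heading=324, draw]
  RT 36: heading 324 -> 288
  -- iteration 3/10 --
  FD 4: (7.236,-2.351) -> (8.472,-6.155) [heading=288, draw]
  RT 36: heading 288 -> 252
  -- iteration 4/10 --
  FD 4: (8.472,-6.155) -> (7.236,-9.96) [heading=252, draw]
  RT 36: heading 252 -> 216
  -- iteration 5/10 --
  FD 4: (7.236,-9.96) -> (4,-12.311) [heading=216, draw]
  RT 36: heading 216 -> 180
  -- iteration 6/10 --
  FD 4: (4,-12.311) -> (0,-12.311) [heading=180, draw]
  RT 36: heading 180 -> 144
  -- iteration 7/10 --
  FD 4: (0,-12.311) -> (-3.236,-9.96) [heading=144, draw]
  RT 36: heading 144 -> 108
  -- iteration 8/10 --
  FD 4: (-3.236,-9.96) -> (-4.472,-6.155) [heading=108, draw]
  RT 36: heading 108 -> 72
  -- iteration 9/10 --
  FD 4: (-4.472,-6.155) -> (-3.236,-2.351) [heading=72, draw]
  RT 36: heading 72 -> 36
  -- iteration 10/10 --
  FD 4: (-3.236,-2.351) -> (0,0) [heading=36, draw]
  RT 36: heading 36 -> 0
]
Final: pos=(0,0), heading=0, 10 segment(s) drawn

Start position: (0, 0)
Final position: (0, 0)
Distance = 0; < 1e-6 -> CLOSED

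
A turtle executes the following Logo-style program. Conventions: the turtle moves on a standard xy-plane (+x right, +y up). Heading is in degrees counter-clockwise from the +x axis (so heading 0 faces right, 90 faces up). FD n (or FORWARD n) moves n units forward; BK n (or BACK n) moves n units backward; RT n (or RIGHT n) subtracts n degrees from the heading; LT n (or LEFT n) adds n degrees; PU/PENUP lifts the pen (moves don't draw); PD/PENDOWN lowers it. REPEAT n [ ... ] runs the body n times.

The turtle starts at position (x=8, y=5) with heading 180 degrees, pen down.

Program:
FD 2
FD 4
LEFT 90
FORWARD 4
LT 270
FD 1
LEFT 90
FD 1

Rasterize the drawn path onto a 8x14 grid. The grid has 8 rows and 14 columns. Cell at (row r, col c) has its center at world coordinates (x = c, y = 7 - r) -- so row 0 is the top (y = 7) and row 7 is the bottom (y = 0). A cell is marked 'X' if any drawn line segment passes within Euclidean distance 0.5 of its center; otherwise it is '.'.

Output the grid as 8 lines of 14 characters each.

Segment 0: (8,5) -> (6,5)
Segment 1: (6,5) -> (2,5)
Segment 2: (2,5) -> (2,1)
Segment 3: (2,1) -> (1,1)
Segment 4: (1,1) -> (1,0)

Answer: ..............
..............
..XXXXXXX.....
..X...........
..X...........
..X...........
.XX...........
.X............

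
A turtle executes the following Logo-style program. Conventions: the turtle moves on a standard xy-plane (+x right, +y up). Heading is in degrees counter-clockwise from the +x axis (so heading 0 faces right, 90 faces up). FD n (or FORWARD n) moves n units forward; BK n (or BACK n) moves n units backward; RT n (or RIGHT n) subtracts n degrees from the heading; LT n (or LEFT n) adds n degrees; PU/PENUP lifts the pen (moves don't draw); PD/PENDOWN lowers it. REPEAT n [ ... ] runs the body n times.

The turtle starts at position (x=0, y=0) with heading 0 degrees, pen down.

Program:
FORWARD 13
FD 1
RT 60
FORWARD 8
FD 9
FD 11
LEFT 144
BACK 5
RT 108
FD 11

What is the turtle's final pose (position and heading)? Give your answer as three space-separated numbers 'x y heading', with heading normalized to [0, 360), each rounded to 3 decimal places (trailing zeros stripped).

Executing turtle program step by step:
Start: pos=(0,0), heading=0, pen down
FD 13: (0,0) -> (13,0) [heading=0, draw]
FD 1: (13,0) -> (14,0) [heading=0, draw]
RT 60: heading 0 -> 300
FD 8: (14,0) -> (18,-6.928) [heading=300, draw]
FD 9: (18,-6.928) -> (22.5,-14.722) [heading=300, draw]
FD 11: (22.5,-14.722) -> (28,-24.249) [heading=300, draw]
LT 144: heading 300 -> 84
BK 5: (28,-24.249) -> (27.477,-29.221) [heading=84, draw]
RT 108: heading 84 -> 336
FD 11: (27.477,-29.221) -> (37.526,-33.695) [heading=336, draw]
Final: pos=(37.526,-33.695), heading=336, 7 segment(s) drawn

Answer: 37.526 -33.695 336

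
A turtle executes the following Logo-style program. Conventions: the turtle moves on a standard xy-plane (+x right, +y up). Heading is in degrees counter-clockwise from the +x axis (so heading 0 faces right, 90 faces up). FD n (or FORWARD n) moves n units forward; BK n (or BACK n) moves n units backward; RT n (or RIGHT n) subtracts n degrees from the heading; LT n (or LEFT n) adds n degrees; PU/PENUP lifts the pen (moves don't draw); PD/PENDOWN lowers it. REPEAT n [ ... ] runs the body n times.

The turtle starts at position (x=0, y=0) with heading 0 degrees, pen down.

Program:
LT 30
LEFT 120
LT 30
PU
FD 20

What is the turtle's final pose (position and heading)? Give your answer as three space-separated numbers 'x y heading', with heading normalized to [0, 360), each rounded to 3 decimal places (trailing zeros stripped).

Answer: -20 0 180

Derivation:
Executing turtle program step by step:
Start: pos=(0,0), heading=0, pen down
LT 30: heading 0 -> 30
LT 120: heading 30 -> 150
LT 30: heading 150 -> 180
PU: pen up
FD 20: (0,0) -> (-20,0) [heading=180, move]
Final: pos=(-20,0), heading=180, 0 segment(s) drawn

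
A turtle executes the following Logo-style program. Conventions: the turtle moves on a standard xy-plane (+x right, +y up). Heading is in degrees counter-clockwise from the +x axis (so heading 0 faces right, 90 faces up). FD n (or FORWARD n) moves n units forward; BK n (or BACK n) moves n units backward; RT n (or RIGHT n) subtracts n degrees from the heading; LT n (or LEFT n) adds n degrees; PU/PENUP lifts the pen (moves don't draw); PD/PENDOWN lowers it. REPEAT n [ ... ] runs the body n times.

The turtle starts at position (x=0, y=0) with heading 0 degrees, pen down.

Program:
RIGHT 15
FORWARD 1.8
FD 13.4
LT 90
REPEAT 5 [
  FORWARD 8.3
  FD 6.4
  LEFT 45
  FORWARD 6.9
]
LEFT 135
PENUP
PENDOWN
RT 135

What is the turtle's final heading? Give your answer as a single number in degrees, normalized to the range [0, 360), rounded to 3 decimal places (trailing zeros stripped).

Executing turtle program step by step:
Start: pos=(0,0), heading=0, pen down
RT 15: heading 0 -> 345
FD 1.8: (0,0) -> (1.739,-0.466) [heading=345, draw]
FD 13.4: (1.739,-0.466) -> (14.682,-3.934) [heading=345, draw]
LT 90: heading 345 -> 75
REPEAT 5 [
  -- iteration 1/5 --
  FD 8.3: (14.682,-3.934) -> (16.83,4.083) [heading=75, draw]
  FD 6.4: (16.83,4.083) -> (18.487,10.265) [heading=75, draw]
  LT 45: heading 75 -> 120
  FD 6.9: (18.487,10.265) -> (15.037,16.241) [heading=120, draw]
  -- iteration 2/5 --
  FD 8.3: (15.037,16.241) -> (10.887,23.429) [heading=120, draw]
  FD 6.4: (10.887,23.429) -> (7.687,28.971) [heading=120, draw]
  LT 45: heading 120 -> 165
  FD 6.9: (7.687,28.971) -> (1.022,30.757) [heading=165, draw]
  -- iteration 3/5 --
  FD 8.3: (1.022,30.757) -> (-6.995,32.905) [heading=165, draw]
  FD 6.4: (-6.995,32.905) -> (-13.177,34.562) [heading=165, draw]
  LT 45: heading 165 -> 210
  FD 6.9: (-13.177,34.562) -> (-19.153,31.112) [heading=210, draw]
  -- iteration 4/5 --
  FD 8.3: (-19.153,31.112) -> (-26.341,26.962) [heading=210, draw]
  FD 6.4: (-26.341,26.962) -> (-31.883,23.762) [heading=210, draw]
  LT 45: heading 210 -> 255
  FD 6.9: (-31.883,23.762) -> (-33.669,17.097) [heading=255, draw]
  -- iteration 5/5 --
  FD 8.3: (-33.669,17.097) -> (-35.817,9.08) [heading=255, draw]
  FD 6.4: (-35.817,9.08) -> (-37.474,2.898) [heading=255, draw]
  LT 45: heading 255 -> 300
  FD 6.9: (-37.474,2.898) -> (-34.024,-3.078) [heading=300, draw]
]
LT 135: heading 300 -> 75
PU: pen up
PD: pen down
RT 135: heading 75 -> 300
Final: pos=(-34.024,-3.078), heading=300, 17 segment(s) drawn

Answer: 300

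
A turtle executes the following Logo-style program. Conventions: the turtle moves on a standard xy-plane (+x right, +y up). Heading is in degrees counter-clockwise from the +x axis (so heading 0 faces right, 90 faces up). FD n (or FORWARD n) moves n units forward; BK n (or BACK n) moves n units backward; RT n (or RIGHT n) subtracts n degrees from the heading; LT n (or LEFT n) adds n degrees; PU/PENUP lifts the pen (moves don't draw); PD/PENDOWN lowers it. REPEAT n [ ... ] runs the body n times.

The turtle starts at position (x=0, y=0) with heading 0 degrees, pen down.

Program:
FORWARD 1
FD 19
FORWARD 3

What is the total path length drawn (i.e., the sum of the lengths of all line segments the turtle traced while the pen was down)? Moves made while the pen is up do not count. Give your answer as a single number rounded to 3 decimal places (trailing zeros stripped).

Answer: 23

Derivation:
Executing turtle program step by step:
Start: pos=(0,0), heading=0, pen down
FD 1: (0,0) -> (1,0) [heading=0, draw]
FD 19: (1,0) -> (20,0) [heading=0, draw]
FD 3: (20,0) -> (23,0) [heading=0, draw]
Final: pos=(23,0), heading=0, 3 segment(s) drawn

Segment lengths:
  seg 1: (0,0) -> (1,0), length = 1
  seg 2: (1,0) -> (20,0), length = 19
  seg 3: (20,0) -> (23,0), length = 3
Total = 23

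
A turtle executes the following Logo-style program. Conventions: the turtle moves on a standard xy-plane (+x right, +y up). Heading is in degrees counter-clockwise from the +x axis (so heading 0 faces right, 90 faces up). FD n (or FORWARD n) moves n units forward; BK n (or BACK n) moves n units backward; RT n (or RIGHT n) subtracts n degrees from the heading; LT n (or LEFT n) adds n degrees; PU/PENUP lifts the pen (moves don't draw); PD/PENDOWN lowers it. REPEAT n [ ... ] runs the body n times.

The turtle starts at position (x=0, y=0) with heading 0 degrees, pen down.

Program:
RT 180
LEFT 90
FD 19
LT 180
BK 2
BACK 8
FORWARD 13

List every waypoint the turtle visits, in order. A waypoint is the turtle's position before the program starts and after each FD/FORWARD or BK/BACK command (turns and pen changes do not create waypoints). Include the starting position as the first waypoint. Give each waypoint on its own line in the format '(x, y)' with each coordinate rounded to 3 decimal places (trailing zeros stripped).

Answer: (0, 0)
(0, -19)
(0, -21)
(0, -29)
(0, -16)

Derivation:
Executing turtle program step by step:
Start: pos=(0,0), heading=0, pen down
RT 180: heading 0 -> 180
LT 90: heading 180 -> 270
FD 19: (0,0) -> (0,-19) [heading=270, draw]
LT 180: heading 270 -> 90
BK 2: (0,-19) -> (0,-21) [heading=90, draw]
BK 8: (0,-21) -> (0,-29) [heading=90, draw]
FD 13: (0,-29) -> (0,-16) [heading=90, draw]
Final: pos=(0,-16), heading=90, 4 segment(s) drawn
Waypoints (5 total):
(0, 0)
(0, -19)
(0, -21)
(0, -29)
(0, -16)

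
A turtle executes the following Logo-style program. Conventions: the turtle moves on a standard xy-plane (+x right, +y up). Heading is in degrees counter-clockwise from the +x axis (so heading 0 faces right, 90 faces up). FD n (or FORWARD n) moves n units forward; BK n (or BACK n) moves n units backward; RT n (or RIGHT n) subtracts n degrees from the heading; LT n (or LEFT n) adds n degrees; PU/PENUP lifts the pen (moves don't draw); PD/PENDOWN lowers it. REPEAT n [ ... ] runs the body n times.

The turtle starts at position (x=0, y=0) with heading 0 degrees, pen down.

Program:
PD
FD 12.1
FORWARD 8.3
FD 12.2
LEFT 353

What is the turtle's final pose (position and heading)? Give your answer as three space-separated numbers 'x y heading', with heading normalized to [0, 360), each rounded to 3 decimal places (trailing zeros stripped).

Answer: 32.6 0 353

Derivation:
Executing turtle program step by step:
Start: pos=(0,0), heading=0, pen down
PD: pen down
FD 12.1: (0,0) -> (12.1,0) [heading=0, draw]
FD 8.3: (12.1,0) -> (20.4,0) [heading=0, draw]
FD 12.2: (20.4,0) -> (32.6,0) [heading=0, draw]
LT 353: heading 0 -> 353
Final: pos=(32.6,0), heading=353, 3 segment(s) drawn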